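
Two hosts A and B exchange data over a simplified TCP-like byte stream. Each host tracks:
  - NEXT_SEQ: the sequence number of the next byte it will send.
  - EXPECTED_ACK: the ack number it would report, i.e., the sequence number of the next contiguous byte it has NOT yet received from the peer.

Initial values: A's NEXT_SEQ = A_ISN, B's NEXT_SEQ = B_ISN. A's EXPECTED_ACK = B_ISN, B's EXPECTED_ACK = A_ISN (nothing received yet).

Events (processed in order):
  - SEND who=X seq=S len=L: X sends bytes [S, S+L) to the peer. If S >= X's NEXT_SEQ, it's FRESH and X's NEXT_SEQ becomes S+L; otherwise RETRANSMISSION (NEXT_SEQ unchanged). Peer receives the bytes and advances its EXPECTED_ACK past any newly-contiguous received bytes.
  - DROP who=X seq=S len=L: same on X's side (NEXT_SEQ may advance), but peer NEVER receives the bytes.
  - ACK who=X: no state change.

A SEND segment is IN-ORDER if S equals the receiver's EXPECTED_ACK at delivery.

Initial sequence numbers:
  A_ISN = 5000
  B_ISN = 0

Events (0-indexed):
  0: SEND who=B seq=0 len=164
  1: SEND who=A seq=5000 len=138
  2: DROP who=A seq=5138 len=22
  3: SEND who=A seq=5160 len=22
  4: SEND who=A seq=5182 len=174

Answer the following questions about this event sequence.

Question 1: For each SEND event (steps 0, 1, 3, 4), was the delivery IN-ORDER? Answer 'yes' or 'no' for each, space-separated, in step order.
Answer: yes yes no no

Derivation:
Step 0: SEND seq=0 -> in-order
Step 1: SEND seq=5000 -> in-order
Step 3: SEND seq=5160 -> out-of-order
Step 4: SEND seq=5182 -> out-of-order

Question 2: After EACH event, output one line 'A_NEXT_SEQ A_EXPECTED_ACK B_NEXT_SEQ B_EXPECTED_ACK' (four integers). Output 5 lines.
5000 164 164 5000
5138 164 164 5138
5160 164 164 5138
5182 164 164 5138
5356 164 164 5138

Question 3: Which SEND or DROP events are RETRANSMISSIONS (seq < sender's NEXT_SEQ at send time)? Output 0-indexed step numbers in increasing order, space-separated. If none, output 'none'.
Answer: none

Derivation:
Step 0: SEND seq=0 -> fresh
Step 1: SEND seq=5000 -> fresh
Step 2: DROP seq=5138 -> fresh
Step 3: SEND seq=5160 -> fresh
Step 4: SEND seq=5182 -> fresh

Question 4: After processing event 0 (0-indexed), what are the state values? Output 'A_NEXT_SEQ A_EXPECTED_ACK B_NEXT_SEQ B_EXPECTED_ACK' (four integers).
After event 0: A_seq=5000 A_ack=164 B_seq=164 B_ack=5000

5000 164 164 5000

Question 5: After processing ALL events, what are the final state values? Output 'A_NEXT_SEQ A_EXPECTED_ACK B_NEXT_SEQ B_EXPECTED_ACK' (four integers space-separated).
Answer: 5356 164 164 5138

Derivation:
After event 0: A_seq=5000 A_ack=164 B_seq=164 B_ack=5000
After event 1: A_seq=5138 A_ack=164 B_seq=164 B_ack=5138
After event 2: A_seq=5160 A_ack=164 B_seq=164 B_ack=5138
After event 3: A_seq=5182 A_ack=164 B_seq=164 B_ack=5138
After event 4: A_seq=5356 A_ack=164 B_seq=164 B_ack=5138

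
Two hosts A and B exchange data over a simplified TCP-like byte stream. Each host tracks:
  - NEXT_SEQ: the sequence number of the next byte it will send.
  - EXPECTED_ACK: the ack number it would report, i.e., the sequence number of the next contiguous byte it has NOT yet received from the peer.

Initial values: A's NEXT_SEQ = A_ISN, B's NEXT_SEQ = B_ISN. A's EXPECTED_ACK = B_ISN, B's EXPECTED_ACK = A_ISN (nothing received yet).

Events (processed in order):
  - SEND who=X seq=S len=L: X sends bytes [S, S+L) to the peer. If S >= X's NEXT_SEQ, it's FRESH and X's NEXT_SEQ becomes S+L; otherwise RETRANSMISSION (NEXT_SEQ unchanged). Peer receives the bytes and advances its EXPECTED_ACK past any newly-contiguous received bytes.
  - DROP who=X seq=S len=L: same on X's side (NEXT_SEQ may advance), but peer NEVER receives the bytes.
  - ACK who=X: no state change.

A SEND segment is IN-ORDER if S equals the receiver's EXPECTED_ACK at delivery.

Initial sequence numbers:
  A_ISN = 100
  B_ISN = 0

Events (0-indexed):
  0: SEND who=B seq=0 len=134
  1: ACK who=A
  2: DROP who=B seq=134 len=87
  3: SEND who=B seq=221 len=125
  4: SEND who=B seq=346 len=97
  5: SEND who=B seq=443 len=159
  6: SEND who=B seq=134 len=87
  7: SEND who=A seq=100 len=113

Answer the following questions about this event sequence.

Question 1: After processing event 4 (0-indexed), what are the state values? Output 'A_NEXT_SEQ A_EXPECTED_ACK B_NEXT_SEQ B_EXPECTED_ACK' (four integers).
After event 0: A_seq=100 A_ack=134 B_seq=134 B_ack=100
After event 1: A_seq=100 A_ack=134 B_seq=134 B_ack=100
After event 2: A_seq=100 A_ack=134 B_seq=221 B_ack=100
After event 3: A_seq=100 A_ack=134 B_seq=346 B_ack=100
After event 4: A_seq=100 A_ack=134 B_seq=443 B_ack=100

100 134 443 100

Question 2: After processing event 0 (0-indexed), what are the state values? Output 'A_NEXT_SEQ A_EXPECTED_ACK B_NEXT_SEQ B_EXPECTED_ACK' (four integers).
After event 0: A_seq=100 A_ack=134 B_seq=134 B_ack=100

100 134 134 100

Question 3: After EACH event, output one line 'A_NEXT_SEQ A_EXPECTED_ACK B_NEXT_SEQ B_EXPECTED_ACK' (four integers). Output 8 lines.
100 134 134 100
100 134 134 100
100 134 221 100
100 134 346 100
100 134 443 100
100 134 602 100
100 602 602 100
213 602 602 213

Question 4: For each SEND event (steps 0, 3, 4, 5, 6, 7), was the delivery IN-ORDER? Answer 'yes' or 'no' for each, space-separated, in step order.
Step 0: SEND seq=0 -> in-order
Step 3: SEND seq=221 -> out-of-order
Step 4: SEND seq=346 -> out-of-order
Step 5: SEND seq=443 -> out-of-order
Step 6: SEND seq=134 -> in-order
Step 7: SEND seq=100 -> in-order

Answer: yes no no no yes yes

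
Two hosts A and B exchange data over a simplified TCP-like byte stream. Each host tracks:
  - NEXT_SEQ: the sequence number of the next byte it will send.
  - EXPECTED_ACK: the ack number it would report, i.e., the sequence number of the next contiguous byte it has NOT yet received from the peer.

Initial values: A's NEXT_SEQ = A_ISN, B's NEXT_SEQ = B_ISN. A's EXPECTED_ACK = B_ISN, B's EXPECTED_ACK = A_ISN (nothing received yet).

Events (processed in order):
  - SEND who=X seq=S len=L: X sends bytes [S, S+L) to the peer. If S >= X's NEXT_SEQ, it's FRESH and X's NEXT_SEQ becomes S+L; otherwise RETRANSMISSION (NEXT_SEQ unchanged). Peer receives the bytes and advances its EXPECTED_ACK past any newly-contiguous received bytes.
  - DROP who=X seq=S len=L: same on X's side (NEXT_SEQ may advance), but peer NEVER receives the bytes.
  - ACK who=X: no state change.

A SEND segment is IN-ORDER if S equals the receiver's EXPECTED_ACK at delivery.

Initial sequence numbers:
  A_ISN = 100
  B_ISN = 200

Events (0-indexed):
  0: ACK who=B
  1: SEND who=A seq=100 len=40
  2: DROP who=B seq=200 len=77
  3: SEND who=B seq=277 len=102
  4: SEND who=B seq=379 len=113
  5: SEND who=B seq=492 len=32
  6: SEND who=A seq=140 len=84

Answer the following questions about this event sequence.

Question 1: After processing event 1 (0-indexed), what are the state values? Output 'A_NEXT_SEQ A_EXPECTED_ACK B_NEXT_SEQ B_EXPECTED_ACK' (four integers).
After event 0: A_seq=100 A_ack=200 B_seq=200 B_ack=100
After event 1: A_seq=140 A_ack=200 B_seq=200 B_ack=140

140 200 200 140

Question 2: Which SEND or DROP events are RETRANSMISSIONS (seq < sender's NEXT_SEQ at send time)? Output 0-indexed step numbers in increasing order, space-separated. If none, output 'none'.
Step 1: SEND seq=100 -> fresh
Step 2: DROP seq=200 -> fresh
Step 3: SEND seq=277 -> fresh
Step 4: SEND seq=379 -> fresh
Step 5: SEND seq=492 -> fresh
Step 6: SEND seq=140 -> fresh

Answer: none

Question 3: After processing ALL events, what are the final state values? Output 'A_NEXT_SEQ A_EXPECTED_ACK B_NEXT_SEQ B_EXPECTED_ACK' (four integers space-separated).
Answer: 224 200 524 224

Derivation:
After event 0: A_seq=100 A_ack=200 B_seq=200 B_ack=100
After event 1: A_seq=140 A_ack=200 B_seq=200 B_ack=140
After event 2: A_seq=140 A_ack=200 B_seq=277 B_ack=140
After event 3: A_seq=140 A_ack=200 B_seq=379 B_ack=140
After event 4: A_seq=140 A_ack=200 B_seq=492 B_ack=140
After event 5: A_seq=140 A_ack=200 B_seq=524 B_ack=140
After event 6: A_seq=224 A_ack=200 B_seq=524 B_ack=224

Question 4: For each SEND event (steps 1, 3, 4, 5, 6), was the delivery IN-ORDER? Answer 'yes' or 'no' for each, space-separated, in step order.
Step 1: SEND seq=100 -> in-order
Step 3: SEND seq=277 -> out-of-order
Step 4: SEND seq=379 -> out-of-order
Step 5: SEND seq=492 -> out-of-order
Step 6: SEND seq=140 -> in-order

Answer: yes no no no yes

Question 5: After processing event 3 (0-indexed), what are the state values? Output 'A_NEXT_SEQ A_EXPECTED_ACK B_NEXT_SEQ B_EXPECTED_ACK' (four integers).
After event 0: A_seq=100 A_ack=200 B_seq=200 B_ack=100
After event 1: A_seq=140 A_ack=200 B_seq=200 B_ack=140
After event 2: A_seq=140 A_ack=200 B_seq=277 B_ack=140
After event 3: A_seq=140 A_ack=200 B_seq=379 B_ack=140

140 200 379 140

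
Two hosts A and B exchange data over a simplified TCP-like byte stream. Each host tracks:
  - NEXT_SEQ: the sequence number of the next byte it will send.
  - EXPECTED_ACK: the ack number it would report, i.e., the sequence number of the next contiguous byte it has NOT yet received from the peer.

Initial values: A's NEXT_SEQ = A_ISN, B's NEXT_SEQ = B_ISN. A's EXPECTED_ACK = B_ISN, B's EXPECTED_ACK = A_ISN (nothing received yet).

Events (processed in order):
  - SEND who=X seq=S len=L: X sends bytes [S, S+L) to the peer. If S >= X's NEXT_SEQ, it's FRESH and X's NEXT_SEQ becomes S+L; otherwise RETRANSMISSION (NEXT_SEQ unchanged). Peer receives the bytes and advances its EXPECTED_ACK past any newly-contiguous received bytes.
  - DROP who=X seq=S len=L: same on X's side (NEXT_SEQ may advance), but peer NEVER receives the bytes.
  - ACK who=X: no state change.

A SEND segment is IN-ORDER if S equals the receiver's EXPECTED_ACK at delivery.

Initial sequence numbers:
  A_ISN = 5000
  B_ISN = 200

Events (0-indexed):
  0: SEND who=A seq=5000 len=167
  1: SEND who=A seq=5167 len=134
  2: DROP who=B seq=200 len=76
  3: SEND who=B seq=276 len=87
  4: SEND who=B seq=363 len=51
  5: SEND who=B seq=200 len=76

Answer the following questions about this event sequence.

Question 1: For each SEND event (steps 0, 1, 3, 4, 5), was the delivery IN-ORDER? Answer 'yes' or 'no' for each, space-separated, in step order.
Answer: yes yes no no yes

Derivation:
Step 0: SEND seq=5000 -> in-order
Step 1: SEND seq=5167 -> in-order
Step 3: SEND seq=276 -> out-of-order
Step 4: SEND seq=363 -> out-of-order
Step 5: SEND seq=200 -> in-order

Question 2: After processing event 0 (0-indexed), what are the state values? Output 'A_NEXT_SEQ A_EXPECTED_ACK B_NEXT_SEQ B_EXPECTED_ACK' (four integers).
After event 0: A_seq=5167 A_ack=200 B_seq=200 B_ack=5167

5167 200 200 5167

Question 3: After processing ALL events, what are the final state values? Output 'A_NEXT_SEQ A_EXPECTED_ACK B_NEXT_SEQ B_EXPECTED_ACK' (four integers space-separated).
Answer: 5301 414 414 5301

Derivation:
After event 0: A_seq=5167 A_ack=200 B_seq=200 B_ack=5167
After event 1: A_seq=5301 A_ack=200 B_seq=200 B_ack=5301
After event 2: A_seq=5301 A_ack=200 B_seq=276 B_ack=5301
After event 3: A_seq=5301 A_ack=200 B_seq=363 B_ack=5301
After event 4: A_seq=5301 A_ack=200 B_seq=414 B_ack=5301
After event 5: A_seq=5301 A_ack=414 B_seq=414 B_ack=5301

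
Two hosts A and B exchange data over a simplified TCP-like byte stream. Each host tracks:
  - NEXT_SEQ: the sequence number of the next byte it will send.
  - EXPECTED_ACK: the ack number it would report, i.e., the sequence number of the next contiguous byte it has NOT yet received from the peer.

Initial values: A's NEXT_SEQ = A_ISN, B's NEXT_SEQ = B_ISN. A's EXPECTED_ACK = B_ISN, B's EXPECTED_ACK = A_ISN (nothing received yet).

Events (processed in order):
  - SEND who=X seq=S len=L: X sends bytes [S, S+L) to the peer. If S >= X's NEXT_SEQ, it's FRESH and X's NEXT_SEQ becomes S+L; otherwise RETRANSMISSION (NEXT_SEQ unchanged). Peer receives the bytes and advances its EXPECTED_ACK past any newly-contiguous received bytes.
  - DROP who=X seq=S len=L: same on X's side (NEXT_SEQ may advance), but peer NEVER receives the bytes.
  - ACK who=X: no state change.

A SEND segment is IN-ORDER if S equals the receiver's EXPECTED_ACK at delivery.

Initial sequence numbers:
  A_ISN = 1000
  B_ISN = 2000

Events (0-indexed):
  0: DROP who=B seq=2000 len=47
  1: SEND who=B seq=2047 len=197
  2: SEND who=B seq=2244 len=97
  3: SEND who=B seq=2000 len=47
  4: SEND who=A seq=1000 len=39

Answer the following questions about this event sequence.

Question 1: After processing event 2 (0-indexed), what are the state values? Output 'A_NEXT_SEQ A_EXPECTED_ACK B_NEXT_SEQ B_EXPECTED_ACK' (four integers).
After event 0: A_seq=1000 A_ack=2000 B_seq=2047 B_ack=1000
After event 1: A_seq=1000 A_ack=2000 B_seq=2244 B_ack=1000
After event 2: A_seq=1000 A_ack=2000 B_seq=2341 B_ack=1000

1000 2000 2341 1000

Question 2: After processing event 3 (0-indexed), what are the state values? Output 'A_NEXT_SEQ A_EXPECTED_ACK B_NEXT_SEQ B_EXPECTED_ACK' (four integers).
After event 0: A_seq=1000 A_ack=2000 B_seq=2047 B_ack=1000
After event 1: A_seq=1000 A_ack=2000 B_seq=2244 B_ack=1000
After event 2: A_seq=1000 A_ack=2000 B_seq=2341 B_ack=1000
After event 3: A_seq=1000 A_ack=2341 B_seq=2341 B_ack=1000

1000 2341 2341 1000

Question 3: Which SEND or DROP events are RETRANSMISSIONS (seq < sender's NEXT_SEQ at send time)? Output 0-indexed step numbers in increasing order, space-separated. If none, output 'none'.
Step 0: DROP seq=2000 -> fresh
Step 1: SEND seq=2047 -> fresh
Step 2: SEND seq=2244 -> fresh
Step 3: SEND seq=2000 -> retransmit
Step 4: SEND seq=1000 -> fresh

Answer: 3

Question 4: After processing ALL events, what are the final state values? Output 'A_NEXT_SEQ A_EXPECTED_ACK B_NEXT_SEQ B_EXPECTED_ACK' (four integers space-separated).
After event 0: A_seq=1000 A_ack=2000 B_seq=2047 B_ack=1000
After event 1: A_seq=1000 A_ack=2000 B_seq=2244 B_ack=1000
After event 2: A_seq=1000 A_ack=2000 B_seq=2341 B_ack=1000
After event 3: A_seq=1000 A_ack=2341 B_seq=2341 B_ack=1000
After event 4: A_seq=1039 A_ack=2341 B_seq=2341 B_ack=1039

Answer: 1039 2341 2341 1039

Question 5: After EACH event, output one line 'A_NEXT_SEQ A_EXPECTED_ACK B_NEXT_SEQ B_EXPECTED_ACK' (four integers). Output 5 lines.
1000 2000 2047 1000
1000 2000 2244 1000
1000 2000 2341 1000
1000 2341 2341 1000
1039 2341 2341 1039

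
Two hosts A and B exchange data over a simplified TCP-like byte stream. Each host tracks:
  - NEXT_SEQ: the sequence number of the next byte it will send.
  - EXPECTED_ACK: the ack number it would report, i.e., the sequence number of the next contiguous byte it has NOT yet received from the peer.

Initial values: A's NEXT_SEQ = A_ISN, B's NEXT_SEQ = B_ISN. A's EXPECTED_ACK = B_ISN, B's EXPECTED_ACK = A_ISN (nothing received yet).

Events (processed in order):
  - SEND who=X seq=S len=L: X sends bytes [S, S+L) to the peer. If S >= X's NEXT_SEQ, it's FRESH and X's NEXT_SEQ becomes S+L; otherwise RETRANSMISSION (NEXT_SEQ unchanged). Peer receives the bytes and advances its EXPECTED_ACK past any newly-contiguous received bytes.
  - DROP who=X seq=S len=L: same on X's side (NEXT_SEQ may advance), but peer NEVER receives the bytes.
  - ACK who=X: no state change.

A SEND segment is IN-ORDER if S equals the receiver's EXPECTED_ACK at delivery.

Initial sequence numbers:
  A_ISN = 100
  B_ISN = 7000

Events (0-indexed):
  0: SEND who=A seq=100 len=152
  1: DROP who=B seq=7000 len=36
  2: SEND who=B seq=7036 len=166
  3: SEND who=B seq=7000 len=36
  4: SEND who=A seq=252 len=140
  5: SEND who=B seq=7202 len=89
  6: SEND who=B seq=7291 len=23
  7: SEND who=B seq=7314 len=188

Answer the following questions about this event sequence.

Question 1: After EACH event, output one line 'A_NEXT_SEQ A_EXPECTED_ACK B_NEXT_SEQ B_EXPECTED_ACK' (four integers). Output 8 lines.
252 7000 7000 252
252 7000 7036 252
252 7000 7202 252
252 7202 7202 252
392 7202 7202 392
392 7291 7291 392
392 7314 7314 392
392 7502 7502 392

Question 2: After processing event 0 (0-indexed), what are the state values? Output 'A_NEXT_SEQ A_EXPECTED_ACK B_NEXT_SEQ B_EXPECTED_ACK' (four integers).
After event 0: A_seq=252 A_ack=7000 B_seq=7000 B_ack=252

252 7000 7000 252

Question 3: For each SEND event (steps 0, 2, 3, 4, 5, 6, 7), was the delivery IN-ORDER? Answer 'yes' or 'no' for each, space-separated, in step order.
Step 0: SEND seq=100 -> in-order
Step 2: SEND seq=7036 -> out-of-order
Step 3: SEND seq=7000 -> in-order
Step 4: SEND seq=252 -> in-order
Step 5: SEND seq=7202 -> in-order
Step 6: SEND seq=7291 -> in-order
Step 7: SEND seq=7314 -> in-order

Answer: yes no yes yes yes yes yes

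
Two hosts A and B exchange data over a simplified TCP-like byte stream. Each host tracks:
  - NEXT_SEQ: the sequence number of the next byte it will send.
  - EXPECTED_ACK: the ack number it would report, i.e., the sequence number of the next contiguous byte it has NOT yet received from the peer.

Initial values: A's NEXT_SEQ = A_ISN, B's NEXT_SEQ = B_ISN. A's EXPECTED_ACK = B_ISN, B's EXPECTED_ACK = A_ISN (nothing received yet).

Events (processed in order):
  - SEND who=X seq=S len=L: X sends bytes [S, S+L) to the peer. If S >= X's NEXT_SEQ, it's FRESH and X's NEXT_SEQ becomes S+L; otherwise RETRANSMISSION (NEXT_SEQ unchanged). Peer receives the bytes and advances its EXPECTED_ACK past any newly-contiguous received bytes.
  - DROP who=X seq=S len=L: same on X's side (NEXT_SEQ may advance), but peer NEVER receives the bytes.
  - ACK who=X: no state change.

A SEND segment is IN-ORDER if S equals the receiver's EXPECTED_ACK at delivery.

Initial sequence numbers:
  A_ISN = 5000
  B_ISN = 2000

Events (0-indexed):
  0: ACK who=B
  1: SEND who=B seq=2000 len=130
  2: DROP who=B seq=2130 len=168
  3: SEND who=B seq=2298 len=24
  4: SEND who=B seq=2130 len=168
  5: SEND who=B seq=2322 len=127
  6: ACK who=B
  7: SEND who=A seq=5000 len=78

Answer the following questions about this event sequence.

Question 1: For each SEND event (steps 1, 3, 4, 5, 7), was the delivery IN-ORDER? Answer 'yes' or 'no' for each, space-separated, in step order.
Step 1: SEND seq=2000 -> in-order
Step 3: SEND seq=2298 -> out-of-order
Step 4: SEND seq=2130 -> in-order
Step 5: SEND seq=2322 -> in-order
Step 7: SEND seq=5000 -> in-order

Answer: yes no yes yes yes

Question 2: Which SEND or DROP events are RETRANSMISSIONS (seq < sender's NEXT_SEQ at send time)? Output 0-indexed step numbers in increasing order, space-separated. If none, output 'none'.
Step 1: SEND seq=2000 -> fresh
Step 2: DROP seq=2130 -> fresh
Step 3: SEND seq=2298 -> fresh
Step 4: SEND seq=2130 -> retransmit
Step 5: SEND seq=2322 -> fresh
Step 7: SEND seq=5000 -> fresh

Answer: 4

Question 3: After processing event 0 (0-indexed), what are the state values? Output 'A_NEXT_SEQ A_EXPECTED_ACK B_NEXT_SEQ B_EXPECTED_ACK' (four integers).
After event 0: A_seq=5000 A_ack=2000 B_seq=2000 B_ack=5000

5000 2000 2000 5000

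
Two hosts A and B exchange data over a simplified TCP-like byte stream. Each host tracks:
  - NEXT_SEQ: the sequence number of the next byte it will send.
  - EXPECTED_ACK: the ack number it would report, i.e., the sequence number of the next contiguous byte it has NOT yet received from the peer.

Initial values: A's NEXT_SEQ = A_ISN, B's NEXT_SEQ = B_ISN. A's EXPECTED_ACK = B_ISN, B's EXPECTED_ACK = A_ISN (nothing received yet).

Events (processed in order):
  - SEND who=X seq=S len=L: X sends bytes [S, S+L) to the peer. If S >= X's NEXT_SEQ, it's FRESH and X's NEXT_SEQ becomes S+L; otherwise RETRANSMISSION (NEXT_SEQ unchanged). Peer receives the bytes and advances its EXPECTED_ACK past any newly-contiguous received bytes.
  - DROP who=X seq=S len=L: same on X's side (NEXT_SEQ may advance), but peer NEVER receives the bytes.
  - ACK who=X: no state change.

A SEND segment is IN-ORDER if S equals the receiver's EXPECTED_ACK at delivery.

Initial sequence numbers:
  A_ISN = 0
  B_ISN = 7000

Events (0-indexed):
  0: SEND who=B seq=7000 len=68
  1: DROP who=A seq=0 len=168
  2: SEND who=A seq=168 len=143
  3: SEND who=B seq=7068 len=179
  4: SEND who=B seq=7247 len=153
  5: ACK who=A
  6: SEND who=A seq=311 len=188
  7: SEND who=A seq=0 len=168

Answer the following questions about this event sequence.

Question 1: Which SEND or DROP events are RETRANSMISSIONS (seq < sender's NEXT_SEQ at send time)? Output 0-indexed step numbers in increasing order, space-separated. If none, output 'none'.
Step 0: SEND seq=7000 -> fresh
Step 1: DROP seq=0 -> fresh
Step 2: SEND seq=168 -> fresh
Step 3: SEND seq=7068 -> fresh
Step 4: SEND seq=7247 -> fresh
Step 6: SEND seq=311 -> fresh
Step 7: SEND seq=0 -> retransmit

Answer: 7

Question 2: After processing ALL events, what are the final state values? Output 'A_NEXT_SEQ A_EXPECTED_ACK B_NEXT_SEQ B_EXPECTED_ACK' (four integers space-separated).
Answer: 499 7400 7400 499

Derivation:
After event 0: A_seq=0 A_ack=7068 B_seq=7068 B_ack=0
After event 1: A_seq=168 A_ack=7068 B_seq=7068 B_ack=0
After event 2: A_seq=311 A_ack=7068 B_seq=7068 B_ack=0
After event 3: A_seq=311 A_ack=7247 B_seq=7247 B_ack=0
After event 4: A_seq=311 A_ack=7400 B_seq=7400 B_ack=0
After event 5: A_seq=311 A_ack=7400 B_seq=7400 B_ack=0
After event 6: A_seq=499 A_ack=7400 B_seq=7400 B_ack=0
After event 7: A_seq=499 A_ack=7400 B_seq=7400 B_ack=499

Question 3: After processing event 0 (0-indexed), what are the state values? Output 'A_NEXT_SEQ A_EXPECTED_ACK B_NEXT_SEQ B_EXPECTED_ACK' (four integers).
After event 0: A_seq=0 A_ack=7068 B_seq=7068 B_ack=0

0 7068 7068 0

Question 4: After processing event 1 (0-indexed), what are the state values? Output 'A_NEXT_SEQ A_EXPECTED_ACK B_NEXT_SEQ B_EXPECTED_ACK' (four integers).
After event 0: A_seq=0 A_ack=7068 B_seq=7068 B_ack=0
After event 1: A_seq=168 A_ack=7068 B_seq=7068 B_ack=0

168 7068 7068 0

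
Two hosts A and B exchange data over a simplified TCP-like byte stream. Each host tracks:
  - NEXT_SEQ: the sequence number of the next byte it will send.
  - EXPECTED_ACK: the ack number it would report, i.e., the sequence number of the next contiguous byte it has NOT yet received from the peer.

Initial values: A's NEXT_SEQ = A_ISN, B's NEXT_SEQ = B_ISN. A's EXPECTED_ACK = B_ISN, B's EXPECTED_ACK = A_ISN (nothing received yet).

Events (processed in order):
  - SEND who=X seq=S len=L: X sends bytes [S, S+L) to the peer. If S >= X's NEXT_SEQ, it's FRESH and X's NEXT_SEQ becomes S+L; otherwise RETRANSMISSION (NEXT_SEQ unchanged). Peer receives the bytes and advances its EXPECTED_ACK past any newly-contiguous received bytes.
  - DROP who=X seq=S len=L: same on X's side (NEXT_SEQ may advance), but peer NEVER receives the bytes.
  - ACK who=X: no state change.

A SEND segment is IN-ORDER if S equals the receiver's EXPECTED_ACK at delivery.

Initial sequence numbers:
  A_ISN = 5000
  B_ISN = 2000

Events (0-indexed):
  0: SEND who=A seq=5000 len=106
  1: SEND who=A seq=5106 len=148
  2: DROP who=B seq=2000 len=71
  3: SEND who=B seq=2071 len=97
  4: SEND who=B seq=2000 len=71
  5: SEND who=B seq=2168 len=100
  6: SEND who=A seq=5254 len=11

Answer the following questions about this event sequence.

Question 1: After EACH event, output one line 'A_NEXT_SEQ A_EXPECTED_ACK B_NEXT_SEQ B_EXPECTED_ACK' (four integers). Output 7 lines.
5106 2000 2000 5106
5254 2000 2000 5254
5254 2000 2071 5254
5254 2000 2168 5254
5254 2168 2168 5254
5254 2268 2268 5254
5265 2268 2268 5265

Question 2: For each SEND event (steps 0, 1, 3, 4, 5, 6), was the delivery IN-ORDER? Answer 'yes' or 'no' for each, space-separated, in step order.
Answer: yes yes no yes yes yes

Derivation:
Step 0: SEND seq=5000 -> in-order
Step 1: SEND seq=5106 -> in-order
Step 3: SEND seq=2071 -> out-of-order
Step 4: SEND seq=2000 -> in-order
Step 5: SEND seq=2168 -> in-order
Step 6: SEND seq=5254 -> in-order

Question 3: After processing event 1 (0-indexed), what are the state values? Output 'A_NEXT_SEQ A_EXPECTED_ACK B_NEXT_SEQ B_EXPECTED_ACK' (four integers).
After event 0: A_seq=5106 A_ack=2000 B_seq=2000 B_ack=5106
After event 1: A_seq=5254 A_ack=2000 B_seq=2000 B_ack=5254

5254 2000 2000 5254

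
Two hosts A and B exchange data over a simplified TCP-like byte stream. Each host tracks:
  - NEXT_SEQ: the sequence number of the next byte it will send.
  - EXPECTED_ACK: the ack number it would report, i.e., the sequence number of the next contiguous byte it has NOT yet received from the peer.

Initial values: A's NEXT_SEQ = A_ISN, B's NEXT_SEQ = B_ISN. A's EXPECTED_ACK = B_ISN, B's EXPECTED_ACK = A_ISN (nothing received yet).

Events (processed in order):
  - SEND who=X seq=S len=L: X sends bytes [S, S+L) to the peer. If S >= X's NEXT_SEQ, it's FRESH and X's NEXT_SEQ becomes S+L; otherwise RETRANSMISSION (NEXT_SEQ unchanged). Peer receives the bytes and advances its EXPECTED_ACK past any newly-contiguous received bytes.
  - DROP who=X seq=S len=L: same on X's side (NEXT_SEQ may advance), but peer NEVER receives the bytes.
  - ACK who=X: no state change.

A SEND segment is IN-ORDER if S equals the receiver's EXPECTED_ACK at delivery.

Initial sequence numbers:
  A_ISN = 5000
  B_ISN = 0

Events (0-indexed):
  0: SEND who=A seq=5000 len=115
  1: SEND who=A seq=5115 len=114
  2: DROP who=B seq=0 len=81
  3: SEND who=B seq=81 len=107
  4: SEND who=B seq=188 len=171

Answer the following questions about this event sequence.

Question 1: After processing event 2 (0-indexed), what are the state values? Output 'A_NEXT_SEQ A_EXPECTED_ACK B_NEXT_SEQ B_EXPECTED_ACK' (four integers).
After event 0: A_seq=5115 A_ack=0 B_seq=0 B_ack=5115
After event 1: A_seq=5229 A_ack=0 B_seq=0 B_ack=5229
After event 2: A_seq=5229 A_ack=0 B_seq=81 B_ack=5229

5229 0 81 5229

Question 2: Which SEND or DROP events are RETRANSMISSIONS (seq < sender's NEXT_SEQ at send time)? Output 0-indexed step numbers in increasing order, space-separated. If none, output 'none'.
Step 0: SEND seq=5000 -> fresh
Step 1: SEND seq=5115 -> fresh
Step 2: DROP seq=0 -> fresh
Step 3: SEND seq=81 -> fresh
Step 4: SEND seq=188 -> fresh

Answer: none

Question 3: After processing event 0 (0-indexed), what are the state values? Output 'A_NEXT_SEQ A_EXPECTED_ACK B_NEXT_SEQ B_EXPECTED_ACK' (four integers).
After event 0: A_seq=5115 A_ack=0 B_seq=0 B_ack=5115

5115 0 0 5115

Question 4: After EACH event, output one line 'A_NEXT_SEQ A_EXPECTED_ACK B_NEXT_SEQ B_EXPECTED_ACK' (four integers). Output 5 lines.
5115 0 0 5115
5229 0 0 5229
5229 0 81 5229
5229 0 188 5229
5229 0 359 5229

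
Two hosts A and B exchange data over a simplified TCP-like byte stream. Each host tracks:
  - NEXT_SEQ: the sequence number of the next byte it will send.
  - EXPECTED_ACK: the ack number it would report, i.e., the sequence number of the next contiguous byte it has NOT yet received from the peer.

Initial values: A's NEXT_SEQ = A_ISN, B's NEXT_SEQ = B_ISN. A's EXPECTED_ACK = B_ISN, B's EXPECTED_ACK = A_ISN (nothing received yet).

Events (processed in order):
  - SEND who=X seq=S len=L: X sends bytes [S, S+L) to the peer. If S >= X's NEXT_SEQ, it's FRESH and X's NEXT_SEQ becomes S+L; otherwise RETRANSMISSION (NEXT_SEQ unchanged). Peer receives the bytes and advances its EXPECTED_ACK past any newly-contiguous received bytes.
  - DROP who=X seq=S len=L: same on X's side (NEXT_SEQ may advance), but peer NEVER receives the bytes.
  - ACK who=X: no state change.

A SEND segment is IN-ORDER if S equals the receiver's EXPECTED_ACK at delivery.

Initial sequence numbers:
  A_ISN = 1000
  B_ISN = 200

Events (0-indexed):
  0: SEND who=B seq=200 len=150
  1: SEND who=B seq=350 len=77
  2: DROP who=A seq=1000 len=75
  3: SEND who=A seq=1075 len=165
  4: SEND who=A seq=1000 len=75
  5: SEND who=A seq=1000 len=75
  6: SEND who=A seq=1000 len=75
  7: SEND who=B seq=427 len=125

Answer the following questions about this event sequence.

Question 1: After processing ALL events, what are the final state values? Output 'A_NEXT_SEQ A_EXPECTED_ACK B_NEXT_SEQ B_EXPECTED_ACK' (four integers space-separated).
Answer: 1240 552 552 1240

Derivation:
After event 0: A_seq=1000 A_ack=350 B_seq=350 B_ack=1000
After event 1: A_seq=1000 A_ack=427 B_seq=427 B_ack=1000
After event 2: A_seq=1075 A_ack=427 B_seq=427 B_ack=1000
After event 3: A_seq=1240 A_ack=427 B_seq=427 B_ack=1000
After event 4: A_seq=1240 A_ack=427 B_seq=427 B_ack=1240
After event 5: A_seq=1240 A_ack=427 B_seq=427 B_ack=1240
After event 6: A_seq=1240 A_ack=427 B_seq=427 B_ack=1240
After event 7: A_seq=1240 A_ack=552 B_seq=552 B_ack=1240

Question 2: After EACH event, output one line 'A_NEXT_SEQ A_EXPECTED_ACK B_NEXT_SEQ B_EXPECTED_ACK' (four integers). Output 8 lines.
1000 350 350 1000
1000 427 427 1000
1075 427 427 1000
1240 427 427 1000
1240 427 427 1240
1240 427 427 1240
1240 427 427 1240
1240 552 552 1240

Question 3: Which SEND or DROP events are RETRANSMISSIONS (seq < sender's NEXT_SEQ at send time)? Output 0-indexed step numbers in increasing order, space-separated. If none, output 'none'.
Step 0: SEND seq=200 -> fresh
Step 1: SEND seq=350 -> fresh
Step 2: DROP seq=1000 -> fresh
Step 3: SEND seq=1075 -> fresh
Step 4: SEND seq=1000 -> retransmit
Step 5: SEND seq=1000 -> retransmit
Step 6: SEND seq=1000 -> retransmit
Step 7: SEND seq=427 -> fresh

Answer: 4 5 6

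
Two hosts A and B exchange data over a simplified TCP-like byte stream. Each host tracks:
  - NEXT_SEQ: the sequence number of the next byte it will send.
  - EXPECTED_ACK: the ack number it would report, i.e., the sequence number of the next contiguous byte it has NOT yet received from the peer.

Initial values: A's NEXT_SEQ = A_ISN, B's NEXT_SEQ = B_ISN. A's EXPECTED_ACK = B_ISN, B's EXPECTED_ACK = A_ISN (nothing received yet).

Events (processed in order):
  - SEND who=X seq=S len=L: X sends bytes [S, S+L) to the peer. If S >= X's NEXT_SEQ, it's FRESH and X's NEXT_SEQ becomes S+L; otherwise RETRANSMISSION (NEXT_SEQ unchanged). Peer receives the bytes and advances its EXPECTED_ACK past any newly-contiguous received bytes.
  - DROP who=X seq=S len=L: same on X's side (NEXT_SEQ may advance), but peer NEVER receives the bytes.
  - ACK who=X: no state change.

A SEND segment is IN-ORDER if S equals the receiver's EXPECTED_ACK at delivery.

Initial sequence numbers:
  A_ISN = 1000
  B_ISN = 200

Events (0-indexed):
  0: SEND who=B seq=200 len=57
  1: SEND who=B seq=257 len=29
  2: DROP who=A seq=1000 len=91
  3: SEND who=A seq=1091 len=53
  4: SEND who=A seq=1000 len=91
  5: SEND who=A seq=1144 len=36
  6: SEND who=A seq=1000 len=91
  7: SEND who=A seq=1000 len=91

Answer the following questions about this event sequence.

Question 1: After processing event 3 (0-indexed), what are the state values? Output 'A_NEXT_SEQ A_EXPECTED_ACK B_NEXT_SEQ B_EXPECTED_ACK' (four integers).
After event 0: A_seq=1000 A_ack=257 B_seq=257 B_ack=1000
After event 1: A_seq=1000 A_ack=286 B_seq=286 B_ack=1000
After event 2: A_seq=1091 A_ack=286 B_seq=286 B_ack=1000
After event 3: A_seq=1144 A_ack=286 B_seq=286 B_ack=1000

1144 286 286 1000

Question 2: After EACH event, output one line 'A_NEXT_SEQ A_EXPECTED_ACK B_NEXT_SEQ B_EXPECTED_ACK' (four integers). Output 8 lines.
1000 257 257 1000
1000 286 286 1000
1091 286 286 1000
1144 286 286 1000
1144 286 286 1144
1180 286 286 1180
1180 286 286 1180
1180 286 286 1180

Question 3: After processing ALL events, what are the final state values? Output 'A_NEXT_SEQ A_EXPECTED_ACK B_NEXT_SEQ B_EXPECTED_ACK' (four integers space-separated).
Answer: 1180 286 286 1180

Derivation:
After event 0: A_seq=1000 A_ack=257 B_seq=257 B_ack=1000
After event 1: A_seq=1000 A_ack=286 B_seq=286 B_ack=1000
After event 2: A_seq=1091 A_ack=286 B_seq=286 B_ack=1000
After event 3: A_seq=1144 A_ack=286 B_seq=286 B_ack=1000
After event 4: A_seq=1144 A_ack=286 B_seq=286 B_ack=1144
After event 5: A_seq=1180 A_ack=286 B_seq=286 B_ack=1180
After event 6: A_seq=1180 A_ack=286 B_seq=286 B_ack=1180
After event 7: A_seq=1180 A_ack=286 B_seq=286 B_ack=1180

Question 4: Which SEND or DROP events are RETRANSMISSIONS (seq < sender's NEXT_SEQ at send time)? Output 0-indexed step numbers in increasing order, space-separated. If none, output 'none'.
Answer: 4 6 7

Derivation:
Step 0: SEND seq=200 -> fresh
Step 1: SEND seq=257 -> fresh
Step 2: DROP seq=1000 -> fresh
Step 3: SEND seq=1091 -> fresh
Step 4: SEND seq=1000 -> retransmit
Step 5: SEND seq=1144 -> fresh
Step 6: SEND seq=1000 -> retransmit
Step 7: SEND seq=1000 -> retransmit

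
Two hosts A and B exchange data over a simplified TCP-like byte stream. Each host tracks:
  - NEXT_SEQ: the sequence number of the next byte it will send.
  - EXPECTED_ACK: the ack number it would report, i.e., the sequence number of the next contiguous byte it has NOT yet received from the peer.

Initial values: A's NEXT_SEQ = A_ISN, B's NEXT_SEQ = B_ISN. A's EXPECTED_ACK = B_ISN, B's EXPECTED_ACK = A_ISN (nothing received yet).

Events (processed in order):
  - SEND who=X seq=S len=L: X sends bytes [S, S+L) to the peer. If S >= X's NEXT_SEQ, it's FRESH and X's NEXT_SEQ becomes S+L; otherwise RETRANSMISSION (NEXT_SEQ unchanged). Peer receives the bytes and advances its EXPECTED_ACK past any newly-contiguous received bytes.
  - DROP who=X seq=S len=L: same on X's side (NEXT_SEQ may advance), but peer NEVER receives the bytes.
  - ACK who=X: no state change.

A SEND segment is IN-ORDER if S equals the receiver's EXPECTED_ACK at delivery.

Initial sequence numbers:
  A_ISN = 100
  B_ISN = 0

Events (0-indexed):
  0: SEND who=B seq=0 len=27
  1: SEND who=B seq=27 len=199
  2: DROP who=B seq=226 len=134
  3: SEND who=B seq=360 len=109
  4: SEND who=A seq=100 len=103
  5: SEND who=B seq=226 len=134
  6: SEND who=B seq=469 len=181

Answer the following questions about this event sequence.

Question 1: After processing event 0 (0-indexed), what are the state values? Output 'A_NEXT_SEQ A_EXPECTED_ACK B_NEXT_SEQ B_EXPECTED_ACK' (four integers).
After event 0: A_seq=100 A_ack=27 B_seq=27 B_ack=100

100 27 27 100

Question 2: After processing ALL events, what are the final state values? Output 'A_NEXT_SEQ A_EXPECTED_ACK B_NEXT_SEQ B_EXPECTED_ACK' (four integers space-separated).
Answer: 203 650 650 203

Derivation:
After event 0: A_seq=100 A_ack=27 B_seq=27 B_ack=100
After event 1: A_seq=100 A_ack=226 B_seq=226 B_ack=100
After event 2: A_seq=100 A_ack=226 B_seq=360 B_ack=100
After event 3: A_seq=100 A_ack=226 B_seq=469 B_ack=100
After event 4: A_seq=203 A_ack=226 B_seq=469 B_ack=203
After event 5: A_seq=203 A_ack=469 B_seq=469 B_ack=203
After event 6: A_seq=203 A_ack=650 B_seq=650 B_ack=203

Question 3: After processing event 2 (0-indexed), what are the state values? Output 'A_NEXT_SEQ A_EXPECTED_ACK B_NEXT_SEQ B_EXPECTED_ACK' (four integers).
After event 0: A_seq=100 A_ack=27 B_seq=27 B_ack=100
After event 1: A_seq=100 A_ack=226 B_seq=226 B_ack=100
After event 2: A_seq=100 A_ack=226 B_seq=360 B_ack=100

100 226 360 100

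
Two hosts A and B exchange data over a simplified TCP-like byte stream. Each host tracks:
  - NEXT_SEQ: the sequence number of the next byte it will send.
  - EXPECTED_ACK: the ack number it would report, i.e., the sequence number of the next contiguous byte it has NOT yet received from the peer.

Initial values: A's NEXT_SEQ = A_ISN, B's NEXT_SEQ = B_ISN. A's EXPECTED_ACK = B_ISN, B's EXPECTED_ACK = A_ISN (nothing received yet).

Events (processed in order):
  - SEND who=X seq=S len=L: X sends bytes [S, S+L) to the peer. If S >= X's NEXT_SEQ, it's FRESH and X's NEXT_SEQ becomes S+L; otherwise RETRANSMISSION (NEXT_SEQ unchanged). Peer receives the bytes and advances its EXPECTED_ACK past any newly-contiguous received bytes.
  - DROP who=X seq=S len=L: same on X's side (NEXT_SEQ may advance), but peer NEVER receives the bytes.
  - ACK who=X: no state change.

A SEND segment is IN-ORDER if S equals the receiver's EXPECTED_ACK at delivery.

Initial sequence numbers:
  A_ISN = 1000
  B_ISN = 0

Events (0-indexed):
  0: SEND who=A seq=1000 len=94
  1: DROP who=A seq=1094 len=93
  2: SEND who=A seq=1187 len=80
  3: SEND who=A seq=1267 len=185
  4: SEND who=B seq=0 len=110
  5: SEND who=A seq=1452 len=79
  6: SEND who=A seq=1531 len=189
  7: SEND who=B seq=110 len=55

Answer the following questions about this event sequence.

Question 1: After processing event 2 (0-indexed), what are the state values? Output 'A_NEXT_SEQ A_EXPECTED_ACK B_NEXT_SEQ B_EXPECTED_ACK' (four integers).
After event 0: A_seq=1094 A_ack=0 B_seq=0 B_ack=1094
After event 1: A_seq=1187 A_ack=0 B_seq=0 B_ack=1094
After event 2: A_seq=1267 A_ack=0 B_seq=0 B_ack=1094

1267 0 0 1094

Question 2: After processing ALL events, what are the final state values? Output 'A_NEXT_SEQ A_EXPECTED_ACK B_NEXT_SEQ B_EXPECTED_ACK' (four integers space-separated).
After event 0: A_seq=1094 A_ack=0 B_seq=0 B_ack=1094
After event 1: A_seq=1187 A_ack=0 B_seq=0 B_ack=1094
After event 2: A_seq=1267 A_ack=0 B_seq=0 B_ack=1094
After event 3: A_seq=1452 A_ack=0 B_seq=0 B_ack=1094
After event 4: A_seq=1452 A_ack=110 B_seq=110 B_ack=1094
After event 5: A_seq=1531 A_ack=110 B_seq=110 B_ack=1094
After event 6: A_seq=1720 A_ack=110 B_seq=110 B_ack=1094
After event 7: A_seq=1720 A_ack=165 B_seq=165 B_ack=1094

Answer: 1720 165 165 1094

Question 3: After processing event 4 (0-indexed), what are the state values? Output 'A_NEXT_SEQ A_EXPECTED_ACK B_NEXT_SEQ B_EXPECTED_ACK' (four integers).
After event 0: A_seq=1094 A_ack=0 B_seq=0 B_ack=1094
After event 1: A_seq=1187 A_ack=0 B_seq=0 B_ack=1094
After event 2: A_seq=1267 A_ack=0 B_seq=0 B_ack=1094
After event 3: A_seq=1452 A_ack=0 B_seq=0 B_ack=1094
After event 4: A_seq=1452 A_ack=110 B_seq=110 B_ack=1094

1452 110 110 1094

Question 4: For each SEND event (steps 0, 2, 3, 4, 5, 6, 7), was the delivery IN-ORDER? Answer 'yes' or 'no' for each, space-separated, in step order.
Step 0: SEND seq=1000 -> in-order
Step 2: SEND seq=1187 -> out-of-order
Step 3: SEND seq=1267 -> out-of-order
Step 4: SEND seq=0 -> in-order
Step 5: SEND seq=1452 -> out-of-order
Step 6: SEND seq=1531 -> out-of-order
Step 7: SEND seq=110 -> in-order

Answer: yes no no yes no no yes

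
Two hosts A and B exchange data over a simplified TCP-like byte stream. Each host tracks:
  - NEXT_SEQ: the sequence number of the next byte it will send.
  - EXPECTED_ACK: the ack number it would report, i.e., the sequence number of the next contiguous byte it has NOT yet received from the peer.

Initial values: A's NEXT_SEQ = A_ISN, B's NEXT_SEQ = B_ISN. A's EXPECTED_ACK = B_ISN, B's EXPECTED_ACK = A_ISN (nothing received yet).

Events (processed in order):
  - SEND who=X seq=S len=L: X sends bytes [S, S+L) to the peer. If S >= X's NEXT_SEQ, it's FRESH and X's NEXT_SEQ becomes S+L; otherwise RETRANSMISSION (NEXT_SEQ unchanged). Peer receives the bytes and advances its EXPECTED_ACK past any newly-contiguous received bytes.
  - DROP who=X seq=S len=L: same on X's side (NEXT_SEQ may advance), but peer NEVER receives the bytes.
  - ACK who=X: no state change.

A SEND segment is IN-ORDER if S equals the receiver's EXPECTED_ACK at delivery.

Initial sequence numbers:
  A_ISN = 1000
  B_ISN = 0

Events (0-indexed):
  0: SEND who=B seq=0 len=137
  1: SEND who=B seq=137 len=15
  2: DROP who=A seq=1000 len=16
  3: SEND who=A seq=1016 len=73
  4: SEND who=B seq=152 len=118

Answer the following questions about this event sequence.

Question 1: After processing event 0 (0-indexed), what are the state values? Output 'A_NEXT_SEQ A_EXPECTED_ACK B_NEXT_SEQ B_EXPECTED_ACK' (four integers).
After event 0: A_seq=1000 A_ack=137 B_seq=137 B_ack=1000

1000 137 137 1000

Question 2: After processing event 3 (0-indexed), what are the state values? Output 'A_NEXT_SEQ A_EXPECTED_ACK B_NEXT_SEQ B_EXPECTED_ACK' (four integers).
After event 0: A_seq=1000 A_ack=137 B_seq=137 B_ack=1000
After event 1: A_seq=1000 A_ack=152 B_seq=152 B_ack=1000
After event 2: A_seq=1016 A_ack=152 B_seq=152 B_ack=1000
After event 3: A_seq=1089 A_ack=152 B_seq=152 B_ack=1000

1089 152 152 1000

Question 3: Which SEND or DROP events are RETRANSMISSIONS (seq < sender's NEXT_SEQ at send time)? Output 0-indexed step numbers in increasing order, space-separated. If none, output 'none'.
Answer: none

Derivation:
Step 0: SEND seq=0 -> fresh
Step 1: SEND seq=137 -> fresh
Step 2: DROP seq=1000 -> fresh
Step 3: SEND seq=1016 -> fresh
Step 4: SEND seq=152 -> fresh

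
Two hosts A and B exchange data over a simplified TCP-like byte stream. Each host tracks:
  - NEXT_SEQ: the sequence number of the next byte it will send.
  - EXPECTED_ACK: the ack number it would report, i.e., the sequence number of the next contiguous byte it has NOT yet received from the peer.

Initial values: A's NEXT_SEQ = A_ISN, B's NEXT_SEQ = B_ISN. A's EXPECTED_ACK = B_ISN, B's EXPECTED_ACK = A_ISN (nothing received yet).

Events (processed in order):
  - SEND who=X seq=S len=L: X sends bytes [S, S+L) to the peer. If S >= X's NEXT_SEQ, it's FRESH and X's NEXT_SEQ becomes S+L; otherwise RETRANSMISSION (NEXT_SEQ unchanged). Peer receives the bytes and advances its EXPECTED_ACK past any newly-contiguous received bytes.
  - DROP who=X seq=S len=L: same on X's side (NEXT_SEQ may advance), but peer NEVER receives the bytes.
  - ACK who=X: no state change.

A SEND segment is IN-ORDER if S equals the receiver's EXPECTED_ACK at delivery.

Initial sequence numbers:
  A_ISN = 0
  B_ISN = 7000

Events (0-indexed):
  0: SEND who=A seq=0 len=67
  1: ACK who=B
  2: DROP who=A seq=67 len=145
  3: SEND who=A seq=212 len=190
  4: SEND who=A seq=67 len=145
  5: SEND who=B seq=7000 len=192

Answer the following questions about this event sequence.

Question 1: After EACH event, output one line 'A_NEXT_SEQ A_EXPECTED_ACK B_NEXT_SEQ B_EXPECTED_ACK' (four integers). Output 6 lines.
67 7000 7000 67
67 7000 7000 67
212 7000 7000 67
402 7000 7000 67
402 7000 7000 402
402 7192 7192 402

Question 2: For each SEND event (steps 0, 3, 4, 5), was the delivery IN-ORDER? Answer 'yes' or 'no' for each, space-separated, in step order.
Answer: yes no yes yes

Derivation:
Step 0: SEND seq=0 -> in-order
Step 3: SEND seq=212 -> out-of-order
Step 4: SEND seq=67 -> in-order
Step 5: SEND seq=7000 -> in-order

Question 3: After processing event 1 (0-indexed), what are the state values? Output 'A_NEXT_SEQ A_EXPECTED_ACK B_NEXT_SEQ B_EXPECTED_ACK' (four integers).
After event 0: A_seq=67 A_ack=7000 B_seq=7000 B_ack=67
After event 1: A_seq=67 A_ack=7000 B_seq=7000 B_ack=67

67 7000 7000 67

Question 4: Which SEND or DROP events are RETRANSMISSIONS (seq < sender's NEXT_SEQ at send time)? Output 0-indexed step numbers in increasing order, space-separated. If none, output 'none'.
Answer: 4

Derivation:
Step 0: SEND seq=0 -> fresh
Step 2: DROP seq=67 -> fresh
Step 3: SEND seq=212 -> fresh
Step 4: SEND seq=67 -> retransmit
Step 5: SEND seq=7000 -> fresh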